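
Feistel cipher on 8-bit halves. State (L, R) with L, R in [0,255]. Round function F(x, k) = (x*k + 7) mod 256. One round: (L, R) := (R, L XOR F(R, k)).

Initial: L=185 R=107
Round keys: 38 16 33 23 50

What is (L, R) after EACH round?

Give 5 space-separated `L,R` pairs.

Answer: 107,80 80,108 108,163 163,192 192,36

Derivation:
Round 1 (k=38): L=107 R=80
Round 2 (k=16): L=80 R=108
Round 3 (k=33): L=108 R=163
Round 4 (k=23): L=163 R=192
Round 5 (k=50): L=192 R=36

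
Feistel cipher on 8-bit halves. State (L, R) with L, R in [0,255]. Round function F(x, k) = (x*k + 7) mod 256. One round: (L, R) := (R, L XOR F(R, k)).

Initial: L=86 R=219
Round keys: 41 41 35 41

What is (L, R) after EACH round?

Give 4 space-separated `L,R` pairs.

Answer: 219,76 76,232 232,243 243,26

Derivation:
Round 1 (k=41): L=219 R=76
Round 2 (k=41): L=76 R=232
Round 3 (k=35): L=232 R=243
Round 4 (k=41): L=243 R=26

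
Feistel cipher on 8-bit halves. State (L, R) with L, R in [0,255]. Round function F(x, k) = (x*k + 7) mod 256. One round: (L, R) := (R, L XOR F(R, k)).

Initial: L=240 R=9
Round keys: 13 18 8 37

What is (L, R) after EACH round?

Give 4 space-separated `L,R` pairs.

Round 1 (k=13): L=9 R=140
Round 2 (k=18): L=140 R=214
Round 3 (k=8): L=214 R=59
Round 4 (k=37): L=59 R=88

Answer: 9,140 140,214 214,59 59,88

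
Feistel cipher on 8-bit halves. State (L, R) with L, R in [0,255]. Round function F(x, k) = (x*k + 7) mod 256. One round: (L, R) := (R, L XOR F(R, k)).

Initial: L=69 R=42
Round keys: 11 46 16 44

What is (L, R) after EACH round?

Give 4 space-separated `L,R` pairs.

Answer: 42,144 144,205 205,71 71,246

Derivation:
Round 1 (k=11): L=42 R=144
Round 2 (k=46): L=144 R=205
Round 3 (k=16): L=205 R=71
Round 4 (k=44): L=71 R=246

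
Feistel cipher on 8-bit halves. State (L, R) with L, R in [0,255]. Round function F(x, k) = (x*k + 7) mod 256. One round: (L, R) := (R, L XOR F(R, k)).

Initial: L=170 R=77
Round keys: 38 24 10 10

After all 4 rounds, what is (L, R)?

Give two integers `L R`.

Round 1 (k=38): L=77 R=223
Round 2 (k=24): L=223 R=162
Round 3 (k=10): L=162 R=132
Round 4 (k=10): L=132 R=141

Answer: 132 141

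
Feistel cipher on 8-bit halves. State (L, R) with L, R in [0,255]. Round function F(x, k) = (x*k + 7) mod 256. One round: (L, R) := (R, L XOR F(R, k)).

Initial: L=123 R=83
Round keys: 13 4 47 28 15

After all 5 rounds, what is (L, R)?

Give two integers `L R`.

Answer: 23 26

Derivation:
Round 1 (k=13): L=83 R=69
Round 2 (k=4): L=69 R=72
Round 3 (k=47): L=72 R=122
Round 4 (k=28): L=122 R=23
Round 5 (k=15): L=23 R=26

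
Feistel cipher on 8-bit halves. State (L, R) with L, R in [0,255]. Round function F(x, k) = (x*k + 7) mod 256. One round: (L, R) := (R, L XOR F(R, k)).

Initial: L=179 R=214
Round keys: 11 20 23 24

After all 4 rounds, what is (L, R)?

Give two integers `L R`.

Round 1 (k=11): L=214 R=138
Round 2 (k=20): L=138 R=25
Round 3 (k=23): L=25 R=204
Round 4 (k=24): L=204 R=62

Answer: 204 62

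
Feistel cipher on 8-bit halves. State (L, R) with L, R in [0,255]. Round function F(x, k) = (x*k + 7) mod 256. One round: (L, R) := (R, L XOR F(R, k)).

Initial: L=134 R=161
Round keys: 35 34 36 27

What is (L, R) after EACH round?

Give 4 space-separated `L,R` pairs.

Round 1 (k=35): L=161 R=140
Round 2 (k=34): L=140 R=62
Round 3 (k=36): L=62 R=51
Round 4 (k=27): L=51 R=86

Answer: 161,140 140,62 62,51 51,86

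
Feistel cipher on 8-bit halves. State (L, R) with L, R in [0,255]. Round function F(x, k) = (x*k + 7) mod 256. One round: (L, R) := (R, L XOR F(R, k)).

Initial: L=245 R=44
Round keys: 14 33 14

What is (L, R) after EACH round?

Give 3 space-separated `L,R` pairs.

Round 1 (k=14): L=44 R=154
Round 2 (k=33): L=154 R=205
Round 3 (k=14): L=205 R=167

Answer: 44,154 154,205 205,167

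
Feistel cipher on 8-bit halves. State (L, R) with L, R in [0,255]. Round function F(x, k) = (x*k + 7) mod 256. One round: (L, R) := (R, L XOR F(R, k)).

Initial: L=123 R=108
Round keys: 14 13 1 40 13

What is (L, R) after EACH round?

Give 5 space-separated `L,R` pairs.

Round 1 (k=14): L=108 R=148
Round 2 (k=13): L=148 R=231
Round 3 (k=1): L=231 R=122
Round 4 (k=40): L=122 R=240
Round 5 (k=13): L=240 R=77

Answer: 108,148 148,231 231,122 122,240 240,77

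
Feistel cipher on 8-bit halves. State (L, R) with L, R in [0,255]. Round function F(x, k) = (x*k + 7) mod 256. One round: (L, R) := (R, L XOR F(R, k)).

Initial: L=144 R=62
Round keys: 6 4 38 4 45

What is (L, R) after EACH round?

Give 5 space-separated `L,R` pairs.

Round 1 (k=6): L=62 R=235
Round 2 (k=4): L=235 R=141
Round 3 (k=38): L=141 R=30
Round 4 (k=4): L=30 R=242
Round 5 (k=45): L=242 R=143

Answer: 62,235 235,141 141,30 30,242 242,143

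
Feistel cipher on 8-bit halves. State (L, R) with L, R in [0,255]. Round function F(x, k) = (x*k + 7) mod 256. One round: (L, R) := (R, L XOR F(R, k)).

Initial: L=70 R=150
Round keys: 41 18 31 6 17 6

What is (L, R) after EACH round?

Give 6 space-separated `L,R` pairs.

Answer: 150,75 75,219 219,199 199,106 106,214 214,97

Derivation:
Round 1 (k=41): L=150 R=75
Round 2 (k=18): L=75 R=219
Round 3 (k=31): L=219 R=199
Round 4 (k=6): L=199 R=106
Round 5 (k=17): L=106 R=214
Round 6 (k=6): L=214 R=97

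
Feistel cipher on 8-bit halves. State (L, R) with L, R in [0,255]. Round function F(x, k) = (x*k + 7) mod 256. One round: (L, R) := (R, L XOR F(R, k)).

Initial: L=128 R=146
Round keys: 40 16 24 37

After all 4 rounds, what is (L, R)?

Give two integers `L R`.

Answer: 40 42

Derivation:
Round 1 (k=40): L=146 R=87
Round 2 (k=16): L=87 R=229
Round 3 (k=24): L=229 R=40
Round 4 (k=37): L=40 R=42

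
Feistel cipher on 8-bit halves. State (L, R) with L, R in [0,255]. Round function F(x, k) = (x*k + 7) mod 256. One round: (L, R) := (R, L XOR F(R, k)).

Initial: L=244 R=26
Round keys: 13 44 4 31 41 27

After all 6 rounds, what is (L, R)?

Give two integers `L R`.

Answer: 89 178

Derivation:
Round 1 (k=13): L=26 R=173
Round 2 (k=44): L=173 R=217
Round 3 (k=4): L=217 R=198
Round 4 (k=31): L=198 R=216
Round 5 (k=41): L=216 R=89
Round 6 (k=27): L=89 R=178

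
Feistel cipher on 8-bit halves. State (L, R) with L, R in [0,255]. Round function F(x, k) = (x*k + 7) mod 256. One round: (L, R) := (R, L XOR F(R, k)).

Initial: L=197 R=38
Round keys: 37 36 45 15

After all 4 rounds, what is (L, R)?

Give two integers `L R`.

Round 1 (k=37): L=38 R=64
Round 2 (k=36): L=64 R=33
Round 3 (k=45): L=33 R=148
Round 4 (k=15): L=148 R=146

Answer: 148 146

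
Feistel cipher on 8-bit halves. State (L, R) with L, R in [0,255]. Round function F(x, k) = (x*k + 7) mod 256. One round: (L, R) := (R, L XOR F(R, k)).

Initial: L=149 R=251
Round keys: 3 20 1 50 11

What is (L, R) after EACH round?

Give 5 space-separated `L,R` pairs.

Round 1 (k=3): L=251 R=109
Round 2 (k=20): L=109 R=112
Round 3 (k=1): L=112 R=26
Round 4 (k=50): L=26 R=107
Round 5 (k=11): L=107 R=186

Answer: 251,109 109,112 112,26 26,107 107,186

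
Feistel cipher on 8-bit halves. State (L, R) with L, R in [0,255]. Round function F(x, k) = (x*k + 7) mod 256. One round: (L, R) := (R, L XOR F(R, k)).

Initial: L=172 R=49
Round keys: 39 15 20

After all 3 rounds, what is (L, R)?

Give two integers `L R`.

Answer: 100 5

Derivation:
Round 1 (k=39): L=49 R=210
Round 2 (k=15): L=210 R=100
Round 3 (k=20): L=100 R=5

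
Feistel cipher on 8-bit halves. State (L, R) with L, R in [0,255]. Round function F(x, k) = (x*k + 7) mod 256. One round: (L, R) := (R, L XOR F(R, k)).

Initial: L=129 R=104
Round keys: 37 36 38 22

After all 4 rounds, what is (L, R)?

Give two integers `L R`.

Answer: 255 102

Derivation:
Round 1 (k=37): L=104 R=142
Round 2 (k=36): L=142 R=151
Round 3 (k=38): L=151 R=255
Round 4 (k=22): L=255 R=102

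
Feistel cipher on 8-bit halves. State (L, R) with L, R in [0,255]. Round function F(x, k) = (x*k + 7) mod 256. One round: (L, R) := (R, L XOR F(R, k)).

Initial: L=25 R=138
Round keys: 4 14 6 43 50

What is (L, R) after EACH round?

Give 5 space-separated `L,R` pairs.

Answer: 138,54 54,113 113,155 155,97 97,98

Derivation:
Round 1 (k=4): L=138 R=54
Round 2 (k=14): L=54 R=113
Round 3 (k=6): L=113 R=155
Round 4 (k=43): L=155 R=97
Round 5 (k=50): L=97 R=98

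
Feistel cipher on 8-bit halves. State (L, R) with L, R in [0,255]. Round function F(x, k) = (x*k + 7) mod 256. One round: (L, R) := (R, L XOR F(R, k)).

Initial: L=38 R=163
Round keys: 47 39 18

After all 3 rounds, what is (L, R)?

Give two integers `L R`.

Round 1 (k=47): L=163 R=210
Round 2 (k=39): L=210 R=166
Round 3 (k=18): L=166 R=97

Answer: 166 97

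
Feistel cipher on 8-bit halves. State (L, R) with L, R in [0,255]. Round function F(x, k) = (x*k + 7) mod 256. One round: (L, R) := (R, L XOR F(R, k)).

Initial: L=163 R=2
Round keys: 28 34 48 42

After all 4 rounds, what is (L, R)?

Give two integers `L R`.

Answer: 235 40

Derivation:
Round 1 (k=28): L=2 R=156
Round 2 (k=34): L=156 R=189
Round 3 (k=48): L=189 R=235
Round 4 (k=42): L=235 R=40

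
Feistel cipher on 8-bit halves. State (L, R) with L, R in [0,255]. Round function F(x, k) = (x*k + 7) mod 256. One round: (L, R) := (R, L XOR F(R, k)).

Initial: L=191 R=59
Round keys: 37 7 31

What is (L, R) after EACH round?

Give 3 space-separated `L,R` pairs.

Answer: 59,49 49,101 101,115

Derivation:
Round 1 (k=37): L=59 R=49
Round 2 (k=7): L=49 R=101
Round 3 (k=31): L=101 R=115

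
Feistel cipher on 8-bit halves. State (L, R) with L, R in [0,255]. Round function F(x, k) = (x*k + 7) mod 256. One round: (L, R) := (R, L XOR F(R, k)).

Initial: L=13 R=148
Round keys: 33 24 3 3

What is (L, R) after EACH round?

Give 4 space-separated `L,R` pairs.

Answer: 148,22 22,131 131,134 134,26

Derivation:
Round 1 (k=33): L=148 R=22
Round 2 (k=24): L=22 R=131
Round 3 (k=3): L=131 R=134
Round 4 (k=3): L=134 R=26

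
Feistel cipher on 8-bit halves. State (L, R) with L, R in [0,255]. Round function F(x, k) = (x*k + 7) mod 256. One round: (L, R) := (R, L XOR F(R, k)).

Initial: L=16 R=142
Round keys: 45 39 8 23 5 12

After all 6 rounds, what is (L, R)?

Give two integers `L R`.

Round 1 (k=45): L=142 R=237
Round 2 (k=39): L=237 R=172
Round 3 (k=8): L=172 R=138
Round 4 (k=23): L=138 R=193
Round 5 (k=5): L=193 R=70
Round 6 (k=12): L=70 R=142

Answer: 70 142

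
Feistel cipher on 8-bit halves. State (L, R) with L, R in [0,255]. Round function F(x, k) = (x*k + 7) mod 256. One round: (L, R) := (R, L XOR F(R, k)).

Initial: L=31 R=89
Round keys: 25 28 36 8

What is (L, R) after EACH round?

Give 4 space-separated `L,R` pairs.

Answer: 89,167 167,18 18,40 40,85

Derivation:
Round 1 (k=25): L=89 R=167
Round 2 (k=28): L=167 R=18
Round 3 (k=36): L=18 R=40
Round 4 (k=8): L=40 R=85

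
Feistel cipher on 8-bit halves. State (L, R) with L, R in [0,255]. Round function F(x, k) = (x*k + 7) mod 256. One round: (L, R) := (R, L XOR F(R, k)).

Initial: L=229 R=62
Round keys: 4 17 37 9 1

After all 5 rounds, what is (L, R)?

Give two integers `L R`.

Answer: 64 191

Derivation:
Round 1 (k=4): L=62 R=26
Round 2 (k=17): L=26 R=255
Round 3 (k=37): L=255 R=248
Round 4 (k=9): L=248 R=64
Round 5 (k=1): L=64 R=191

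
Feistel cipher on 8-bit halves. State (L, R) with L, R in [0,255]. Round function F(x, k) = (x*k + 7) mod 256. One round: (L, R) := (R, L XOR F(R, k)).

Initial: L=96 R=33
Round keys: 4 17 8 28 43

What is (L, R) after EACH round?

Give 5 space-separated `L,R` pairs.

Answer: 33,235 235,131 131,244 244,52 52,55

Derivation:
Round 1 (k=4): L=33 R=235
Round 2 (k=17): L=235 R=131
Round 3 (k=8): L=131 R=244
Round 4 (k=28): L=244 R=52
Round 5 (k=43): L=52 R=55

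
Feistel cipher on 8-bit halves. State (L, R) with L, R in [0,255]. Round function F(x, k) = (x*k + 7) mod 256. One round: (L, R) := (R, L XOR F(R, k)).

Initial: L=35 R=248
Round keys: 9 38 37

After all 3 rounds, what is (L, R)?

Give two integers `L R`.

Round 1 (k=9): L=248 R=156
Round 2 (k=38): L=156 R=215
Round 3 (k=37): L=215 R=134

Answer: 215 134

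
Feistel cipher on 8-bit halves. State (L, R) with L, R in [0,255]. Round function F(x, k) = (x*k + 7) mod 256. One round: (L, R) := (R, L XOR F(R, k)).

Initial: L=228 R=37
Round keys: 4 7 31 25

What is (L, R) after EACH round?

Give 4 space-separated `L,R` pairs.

Round 1 (k=4): L=37 R=127
Round 2 (k=7): L=127 R=165
Round 3 (k=31): L=165 R=125
Round 4 (k=25): L=125 R=153

Answer: 37,127 127,165 165,125 125,153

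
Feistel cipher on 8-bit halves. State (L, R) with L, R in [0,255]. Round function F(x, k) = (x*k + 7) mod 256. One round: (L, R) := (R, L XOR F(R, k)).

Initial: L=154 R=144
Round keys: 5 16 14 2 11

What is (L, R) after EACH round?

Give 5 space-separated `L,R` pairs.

Answer: 144,77 77,71 71,164 164,8 8,251

Derivation:
Round 1 (k=5): L=144 R=77
Round 2 (k=16): L=77 R=71
Round 3 (k=14): L=71 R=164
Round 4 (k=2): L=164 R=8
Round 5 (k=11): L=8 R=251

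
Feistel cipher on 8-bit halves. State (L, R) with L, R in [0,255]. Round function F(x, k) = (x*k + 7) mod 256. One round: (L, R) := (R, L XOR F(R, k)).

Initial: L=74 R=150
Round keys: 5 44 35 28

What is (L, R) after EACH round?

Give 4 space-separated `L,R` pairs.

Answer: 150,191 191,77 77,49 49,46

Derivation:
Round 1 (k=5): L=150 R=191
Round 2 (k=44): L=191 R=77
Round 3 (k=35): L=77 R=49
Round 4 (k=28): L=49 R=46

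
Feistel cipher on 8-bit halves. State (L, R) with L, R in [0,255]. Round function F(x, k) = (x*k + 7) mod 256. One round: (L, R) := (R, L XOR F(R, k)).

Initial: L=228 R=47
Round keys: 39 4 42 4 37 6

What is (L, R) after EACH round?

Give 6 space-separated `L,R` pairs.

Answer: 47,212 212,120 120,99 99,235 235,157 157,94

Derivation:
Round 1 (k=39): L=47 R=212
Round 2 (k=4): L=212 R=120
Round 3 (k=42): L=120 R=99
Round 4 (k=4): L=99 R=235
Round 5 (k=37): L=235 R=157
Round 6 (k=6): L=157 R=94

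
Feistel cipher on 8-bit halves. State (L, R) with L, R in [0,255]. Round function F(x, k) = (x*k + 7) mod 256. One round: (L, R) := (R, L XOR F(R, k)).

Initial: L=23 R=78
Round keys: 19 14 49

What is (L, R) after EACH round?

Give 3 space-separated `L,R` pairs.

Round 1 (k=19): L=78 R=198
Round 2 (k=14): L=198 R=149
Round 3 (k=49): L=149 R=74

Answer: 78,198 198,149 149,74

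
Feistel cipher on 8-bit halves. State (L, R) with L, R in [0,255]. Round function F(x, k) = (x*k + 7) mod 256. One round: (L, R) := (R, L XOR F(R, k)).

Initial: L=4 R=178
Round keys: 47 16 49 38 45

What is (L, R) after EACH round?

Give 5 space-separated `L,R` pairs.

Round 1 (k=47): L=178 R=177
Round 2 (k=16): L=177 R=165
Round 3 (k=49): L=165 R=45
Round 4 (k=38): L=45 R=16
Round 5 (k=45): L=16 R=250

Answer: 178,177 177,165 165,45 45,16 16,250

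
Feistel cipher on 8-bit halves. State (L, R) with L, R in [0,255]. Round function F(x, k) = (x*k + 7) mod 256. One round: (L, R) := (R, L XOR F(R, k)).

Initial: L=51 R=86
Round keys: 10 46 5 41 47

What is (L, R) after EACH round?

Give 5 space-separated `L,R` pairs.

Answer: 86,80 80,49 49,172 172,162 162,105

Derivation:
Round 1 (k=10): L=86 R=80
Round 2 (k=46): L=80 R=49
Round 3 (k=5): L=49 R=172
Round 4 (k=41): L=172 R=162
Round 5 (k=47): L=162 R=105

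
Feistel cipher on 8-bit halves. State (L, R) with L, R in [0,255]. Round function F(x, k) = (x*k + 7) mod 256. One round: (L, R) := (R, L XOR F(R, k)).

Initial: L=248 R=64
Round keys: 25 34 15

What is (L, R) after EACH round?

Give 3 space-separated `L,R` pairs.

Answer: 64,191 191,37 37,141

Derivation:
Round 1 (k=25): L=64 R=191
Round 2 (k=34): L=191 R=37
Round 3 (k=15): L=37 R=141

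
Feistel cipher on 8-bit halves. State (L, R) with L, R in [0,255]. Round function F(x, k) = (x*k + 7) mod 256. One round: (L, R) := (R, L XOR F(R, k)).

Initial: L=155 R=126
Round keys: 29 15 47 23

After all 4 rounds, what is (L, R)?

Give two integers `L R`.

Answer: 62 118

Derivation:
Round 1 (k=29): L=126 R=214
Round 2 (k=15): L=214 R=239
Round 3 (k=47): L=239 R=62
Round 4 (k=23): L=62 R=118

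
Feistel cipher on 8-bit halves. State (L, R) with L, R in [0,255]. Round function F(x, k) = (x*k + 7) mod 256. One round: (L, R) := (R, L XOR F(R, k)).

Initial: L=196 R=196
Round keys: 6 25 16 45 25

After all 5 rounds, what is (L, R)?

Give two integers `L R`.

Answer: 61 64

Derivation:
Round 1 (k=6): L=196 R=91
Round 2 (k=25): L=91 R=46
Round 3 (k=16): L=46 R=188
Round 4 (k=45): L=188 R=61
Round 5 (k=25): L=61 R=64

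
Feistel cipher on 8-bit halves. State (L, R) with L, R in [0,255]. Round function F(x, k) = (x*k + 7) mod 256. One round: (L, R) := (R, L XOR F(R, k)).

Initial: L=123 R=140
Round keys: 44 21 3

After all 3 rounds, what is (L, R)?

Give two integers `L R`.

Round 1 (k=44): L=140 R=108
Round 2 (k=21): L=108 R=111
Round 3 (k=3): L=111 R=56

Answer: 111 56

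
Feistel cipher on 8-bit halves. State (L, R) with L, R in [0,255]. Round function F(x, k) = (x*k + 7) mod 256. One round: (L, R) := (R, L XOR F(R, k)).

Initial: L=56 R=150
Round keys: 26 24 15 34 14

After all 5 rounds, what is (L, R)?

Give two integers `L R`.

Round 1 (k=26): L=150 R=123
Round 2 (k=24): L=123 R=25
Round 3 (k=15): L=25 R=5
Round 4 (k=34): L=5 R=168
Round 5 (k=14): L=168 R=50

Answer: 168 50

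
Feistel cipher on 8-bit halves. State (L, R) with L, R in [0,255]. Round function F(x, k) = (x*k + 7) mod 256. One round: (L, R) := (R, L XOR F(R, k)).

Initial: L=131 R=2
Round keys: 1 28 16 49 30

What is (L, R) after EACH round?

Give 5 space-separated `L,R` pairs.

Round 1 (k=1): L=2 R=138
Round 2 (k=28): L=138 R=29
Round 3 (k=16): L=29 R=93
Round 4 (k=49): L=93 R=201
Round 5 (k=30): L=201 R=200

Answer: 2,138 138,29 29,93 93,201 201,200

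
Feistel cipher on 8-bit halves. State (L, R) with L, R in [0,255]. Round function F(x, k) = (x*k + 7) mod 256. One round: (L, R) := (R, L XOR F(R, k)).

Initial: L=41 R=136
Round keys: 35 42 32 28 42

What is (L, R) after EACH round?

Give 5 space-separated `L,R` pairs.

Round 1 (k=35): L=136 R=182
Round 2 (k=42): L=182 R=107
Round 3 (k=32): L=107 R=209
Round 4 (k=28): L=209 R=136
Round 5 (k=42): L=136 R=134

Answer: 136,182 182,107 107,209 209,136 136,134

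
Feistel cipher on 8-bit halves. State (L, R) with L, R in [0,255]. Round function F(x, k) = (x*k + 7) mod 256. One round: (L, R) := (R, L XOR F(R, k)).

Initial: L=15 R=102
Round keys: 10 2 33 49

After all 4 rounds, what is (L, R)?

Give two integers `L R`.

Answer: 172 138

Derivation:
Round 1 (k=10): L=102 R=12
Round 2 (k=2): L=12 R=121
Round 3 (k=33): L=121 R=172
Round 4 (k=49): L=172 R=138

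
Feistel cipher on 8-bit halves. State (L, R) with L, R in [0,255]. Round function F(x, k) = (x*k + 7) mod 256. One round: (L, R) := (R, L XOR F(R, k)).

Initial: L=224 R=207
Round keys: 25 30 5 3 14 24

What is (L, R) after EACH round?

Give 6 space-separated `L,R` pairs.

Answer: 207,222 222,196 196,5 5,210 210,134 134,69

Derivation:
Round 1 (k=25): L=207 R=222
Round 2 (k=30): L=222 R=196
Round 3 (k=5): L=196 R=5
Round 4 (k=3): L=5 R=210
Round 5 (k=14): L=210 R=134
Round 6 (k=24): L=134 R=69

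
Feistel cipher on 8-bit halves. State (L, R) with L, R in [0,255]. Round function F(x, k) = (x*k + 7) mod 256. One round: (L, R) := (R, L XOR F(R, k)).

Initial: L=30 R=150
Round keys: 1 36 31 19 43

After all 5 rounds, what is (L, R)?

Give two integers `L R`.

Round 1 (k=1): L=150 R=131
Round 2 (k=36): L=131 R=229
Round 3 (k=31): L=229 R=65
Round 4 (k=19): L=65 R=63
Round 5 (k=43): L=63 R=221

Answer: 63 221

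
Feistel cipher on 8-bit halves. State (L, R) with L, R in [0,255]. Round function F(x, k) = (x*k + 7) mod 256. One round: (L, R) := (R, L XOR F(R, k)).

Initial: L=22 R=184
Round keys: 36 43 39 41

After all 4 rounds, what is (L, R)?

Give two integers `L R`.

Round 1 (k=36): L=184 R=241
Round 2 (k=43): L=241 R=58
Round 3 (k=39): L=58 R=44
Round 4 (k=41): L=44 R=41

Answer: 44 41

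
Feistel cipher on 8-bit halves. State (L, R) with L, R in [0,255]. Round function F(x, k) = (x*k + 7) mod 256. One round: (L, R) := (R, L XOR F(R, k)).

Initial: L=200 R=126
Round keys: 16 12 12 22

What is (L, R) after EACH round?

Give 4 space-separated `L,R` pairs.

Answer: 126,47 47,69 69,108 108,10

Derivation:
Round 1 (k=16): L=126 R=47
Round 2 (k=12): L=47 R=69
Round 3 (k=12): L=69 R=108
Round 4 (k=22): L=108 R=10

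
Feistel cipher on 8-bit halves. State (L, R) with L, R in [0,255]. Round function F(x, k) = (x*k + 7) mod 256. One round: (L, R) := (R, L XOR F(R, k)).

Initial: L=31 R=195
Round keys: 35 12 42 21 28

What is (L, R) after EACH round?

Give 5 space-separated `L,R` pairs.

Round 1 (k=35): L=195 R=175
Round 2 (k=12): L=175 R=248
Round 3 (k=42): L=248 R=24
Round 4 (k=21): L=24 R=7
Round 5 (k=28): L=7 R=211

Answer: 195,175 175,248 248,24 24,7 7,211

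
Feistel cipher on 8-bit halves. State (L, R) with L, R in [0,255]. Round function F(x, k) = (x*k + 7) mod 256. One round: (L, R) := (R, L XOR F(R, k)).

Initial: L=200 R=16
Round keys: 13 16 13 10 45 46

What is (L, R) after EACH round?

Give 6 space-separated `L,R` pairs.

Round 1 (k=13): L=16 R=31
Round 2 (k=16): L=31 R=231
Round 3 (k=13): L=231 R=221
Round 4 (k=10): L=221 R=78
Round 5 (k=45): L=78 R=96
Round 6 (k=46): L=96 R=9

Answer: 16,31 31,231 231,221 221,78 78,96 96,9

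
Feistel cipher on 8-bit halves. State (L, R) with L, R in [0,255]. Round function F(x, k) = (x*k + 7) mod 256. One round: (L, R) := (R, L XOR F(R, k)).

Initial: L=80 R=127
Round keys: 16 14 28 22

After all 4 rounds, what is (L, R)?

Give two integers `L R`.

Answer: 200 97

Derivation:
Round 1 (k=16): L=127 R=167
Round 2 (k=14): L=167 R=86
Round 3 (k=28): L=86 R=200
Round 4 (k=22): L=200 R=97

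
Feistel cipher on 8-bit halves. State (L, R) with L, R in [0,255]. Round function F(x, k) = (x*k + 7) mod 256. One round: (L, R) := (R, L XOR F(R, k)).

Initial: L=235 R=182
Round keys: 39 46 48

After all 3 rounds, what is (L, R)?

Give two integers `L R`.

Answer: 37 221

Derivation:
Round 1 (k=39): L=182 R=42
Round 2 (k=46): L=42 R=37
Round 3 (k=48): L=37 R=221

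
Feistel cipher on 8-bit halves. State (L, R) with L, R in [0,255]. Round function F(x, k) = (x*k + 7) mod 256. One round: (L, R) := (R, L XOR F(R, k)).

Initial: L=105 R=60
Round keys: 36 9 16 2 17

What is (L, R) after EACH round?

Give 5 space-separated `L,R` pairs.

Round 1 (k=36): L=60 R=30
Round 2 (k=9): L=30 R=41
Round 3 (k=16): L=41 R=137
Round 4 (k=2): L=137 R=48
Round 5 (k=17): L=48 R=190

Answer: 60,30 30,41 41,137 137,48 48,190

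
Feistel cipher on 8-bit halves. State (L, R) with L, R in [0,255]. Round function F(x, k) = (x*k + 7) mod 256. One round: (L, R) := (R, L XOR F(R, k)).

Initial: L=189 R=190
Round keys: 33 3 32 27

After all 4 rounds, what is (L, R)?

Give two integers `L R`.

Answer: 31 93

Derivation:
Round 1 (k=33): L=190 R=56
Round 2 (k=3): L=56 R=17
Round 3 (k=32): L=17 R=31
Round 4 (k=27): L=31 R=93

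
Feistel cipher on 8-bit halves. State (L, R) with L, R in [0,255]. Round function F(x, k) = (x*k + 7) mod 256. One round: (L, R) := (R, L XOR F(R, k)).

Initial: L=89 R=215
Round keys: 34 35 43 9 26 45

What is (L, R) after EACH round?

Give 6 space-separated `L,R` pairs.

Round 1 (k=34): L=215 R=204
Round 2 (k=35): L=204 R=60
Round 3 (k=43): L=60 R=215
Round 4 (k=9): L=215 R=170
Round 5 (k=26): L=170 R=156
Round 6 (k=45): L=156 R=217

Answer: 215,204 204,60 60,215 215,170 170,156 156,217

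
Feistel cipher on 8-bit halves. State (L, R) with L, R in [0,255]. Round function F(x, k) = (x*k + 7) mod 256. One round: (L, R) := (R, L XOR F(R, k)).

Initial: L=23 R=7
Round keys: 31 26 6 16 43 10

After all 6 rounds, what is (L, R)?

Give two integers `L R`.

Answer: 242 38

Derivation:
Round 1 (k=31): L=7 R=247
Round 2 (k=26): L=247 R=26
Round 3 (k=6): L=26 R=84
Round 4 (k=16): L=84 R=93
Round 5 (k=43): L=93 R=242
Round 6 (k=10): L=242 R=38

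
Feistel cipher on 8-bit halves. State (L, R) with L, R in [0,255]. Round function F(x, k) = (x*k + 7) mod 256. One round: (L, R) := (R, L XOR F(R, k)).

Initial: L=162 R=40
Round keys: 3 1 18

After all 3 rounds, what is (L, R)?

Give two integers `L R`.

Round 1 (k=3): L=40 R=221
Round 2 (k=1): L=221 R=204
Round 3 (k=18): L=204 R=130

Answer: 204 130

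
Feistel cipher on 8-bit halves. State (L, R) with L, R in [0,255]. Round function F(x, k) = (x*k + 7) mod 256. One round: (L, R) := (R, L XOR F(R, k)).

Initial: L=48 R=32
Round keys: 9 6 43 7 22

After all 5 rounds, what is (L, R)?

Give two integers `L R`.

Answer: 107 236

Derivation:
Round 1 (k=9): L=32 R=23
Round 2 (k=6): L=23 R=177
Round 3 (k=43): L=177 R=213
Round 4 (k=7): L=213 R=107
Round 5 (k=22): L=107 R=236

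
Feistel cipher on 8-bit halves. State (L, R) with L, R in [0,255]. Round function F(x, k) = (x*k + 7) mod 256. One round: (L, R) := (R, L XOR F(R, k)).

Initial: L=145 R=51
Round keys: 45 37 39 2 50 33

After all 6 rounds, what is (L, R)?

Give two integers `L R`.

Answer: 54 21

Derivation:
Round 1 (k=45): L=51 R=111
Round 2 (k=37): L=111 R=33
Round 3 (k=39): L=33 R=97
Round 4 (k=2): L=97 R=232
Round 5 (k=50): L=232 R=54
Round 6 (k=33): L=54 R=21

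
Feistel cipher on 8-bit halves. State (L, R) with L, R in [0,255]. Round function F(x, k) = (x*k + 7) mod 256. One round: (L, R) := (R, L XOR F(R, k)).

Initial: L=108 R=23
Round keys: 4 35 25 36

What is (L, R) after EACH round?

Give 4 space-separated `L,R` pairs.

Round 1 (k=4): L=23 R=15
Round 2 (k=35): L=15 R=3
Round 3 (k=25): L=3 R=93
Round 4 (k=36): L=93 R=24

Answer: 23,15 15,3 3,93 93,24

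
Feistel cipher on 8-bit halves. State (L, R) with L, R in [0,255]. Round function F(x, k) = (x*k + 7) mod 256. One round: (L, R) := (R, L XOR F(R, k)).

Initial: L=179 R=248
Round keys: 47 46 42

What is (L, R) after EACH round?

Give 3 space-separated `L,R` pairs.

Round 1 (k=47): L=248 R=60
Round 2 (k=46): L=60 R=55
Round 3 (k=42): L=55 R=49

Answer: 248,60 60,55 55,49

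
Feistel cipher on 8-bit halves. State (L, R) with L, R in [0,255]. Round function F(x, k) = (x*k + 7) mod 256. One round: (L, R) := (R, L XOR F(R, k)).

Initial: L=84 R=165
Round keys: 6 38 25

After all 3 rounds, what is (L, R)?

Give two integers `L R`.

Answer: 232 30

Derivation:
Round 1 (k=6): L=165 R=177
Round 2 (k=38): L=177 R=232
Round 3 (k=25): L=232 R=30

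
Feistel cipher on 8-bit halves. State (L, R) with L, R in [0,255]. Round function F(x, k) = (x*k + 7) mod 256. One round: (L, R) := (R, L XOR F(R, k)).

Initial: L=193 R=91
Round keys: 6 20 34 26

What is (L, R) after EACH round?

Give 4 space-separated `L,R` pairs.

Answer: 91,232 232,124 124,151 151,33

Derivation:
Round 1 (k=6): L=91 R=232
Round 2 (k=20): L=232 R=124
Round 3 (k=34): L=124 R=151
Round 4 (k=26): L=151 R=33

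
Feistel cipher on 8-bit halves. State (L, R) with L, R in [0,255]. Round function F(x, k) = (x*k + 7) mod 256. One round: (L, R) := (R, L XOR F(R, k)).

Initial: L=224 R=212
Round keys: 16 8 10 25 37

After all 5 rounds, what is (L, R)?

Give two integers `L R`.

Round 1 (k=16): L=212 R=167
Round 2 (k=8): L=167 R=235
Round 3 (k=10): L=235 R=146
Round 4 (k=25): L=146 R=162
Round 5 (k=37): L=162 R=227

Answer: 162 227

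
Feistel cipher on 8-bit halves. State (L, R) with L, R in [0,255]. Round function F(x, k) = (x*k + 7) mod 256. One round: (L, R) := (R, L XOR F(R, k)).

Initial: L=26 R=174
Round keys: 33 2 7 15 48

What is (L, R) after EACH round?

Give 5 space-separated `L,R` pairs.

Round 1 (k=33): L=174 R=111
Round 2 (k=2): L=111 R=75
Round 3 (k=7): L=75 R=123
Round 4 (k=15): L=123 R=119
Round 5 (k=48): L=119 R=44

Answer: 174,111 111,75 75,123 123,119 119,44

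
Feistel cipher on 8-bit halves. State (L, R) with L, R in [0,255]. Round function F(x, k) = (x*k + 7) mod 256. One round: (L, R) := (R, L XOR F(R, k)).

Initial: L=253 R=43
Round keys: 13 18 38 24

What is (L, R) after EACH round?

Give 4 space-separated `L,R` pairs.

Answer: 43,203 203,102 102,224 224,97

Derivation:
Round 1 (k=13): L=43 R=203
Round 2 (k=18): L=203 R=102
Round 3 (k=38): L=102 R=224
Round 4 (k=24): L=224 R=97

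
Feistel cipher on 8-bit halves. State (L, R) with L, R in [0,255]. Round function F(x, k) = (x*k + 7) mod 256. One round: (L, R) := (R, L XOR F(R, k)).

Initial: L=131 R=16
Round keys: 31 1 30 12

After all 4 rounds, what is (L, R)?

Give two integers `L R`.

Answer: 229 168

Derivation:
Round 1 (k=31): L=16 R=116
Round 2 (k=1): L=116 R=107
Round 3 (k=30): L=107 R=229
Round 4 (k=12): L=229 R=168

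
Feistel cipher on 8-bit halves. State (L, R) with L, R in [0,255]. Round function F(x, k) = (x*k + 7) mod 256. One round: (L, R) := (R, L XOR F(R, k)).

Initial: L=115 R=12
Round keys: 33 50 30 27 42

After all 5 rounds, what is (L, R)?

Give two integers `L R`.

Answer: 249 208

Derivation:
Round 1 (k=33): L=12 R=224
Round 2 (k=50): L=224 R=203
Round 3 (k=30): L=203 R=49
Round 4 (k=27): L=49 R=249
Round 5 (k=42): L=249 R=208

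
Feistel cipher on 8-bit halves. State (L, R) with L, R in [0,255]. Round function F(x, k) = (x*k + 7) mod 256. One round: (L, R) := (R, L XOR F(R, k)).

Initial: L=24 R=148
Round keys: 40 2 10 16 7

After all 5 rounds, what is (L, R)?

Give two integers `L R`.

Round 1 (k=40): L=148 R=63
Round 2 (k=2): L=63 R=17
Round 3 (k=10): L=17 R=142
Round 4 (k=16): L=142 R=246
Round 5 (k=7): L=246 R=79

Answer: 246 79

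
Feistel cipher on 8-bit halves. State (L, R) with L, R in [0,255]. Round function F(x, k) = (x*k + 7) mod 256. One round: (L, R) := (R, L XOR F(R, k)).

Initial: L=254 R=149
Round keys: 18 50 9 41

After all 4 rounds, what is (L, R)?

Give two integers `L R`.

Answer: 56 191

Derivation:
Round 1 (k=18): L=149 R=127
Round 2 (k=50): L=127 R=64
Round 3 (k=9): L=64 R=56
Round 4 (k=41): L=56 R=191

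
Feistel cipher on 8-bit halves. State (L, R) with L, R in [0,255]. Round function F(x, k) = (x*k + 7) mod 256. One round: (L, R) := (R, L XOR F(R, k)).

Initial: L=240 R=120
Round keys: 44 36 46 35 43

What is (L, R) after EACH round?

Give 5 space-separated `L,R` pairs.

Answer: 120,87 87,59 59,246 246,146 146,123

Derivation:
Round 1 (k=44): L=120 R=87
Round 2 (k=36): L=87 R=59
Round 3 (k=46): L=59 R=246
Round 4 (k=35): L=246 R=146
Round 5 (k=43): L=146 R=123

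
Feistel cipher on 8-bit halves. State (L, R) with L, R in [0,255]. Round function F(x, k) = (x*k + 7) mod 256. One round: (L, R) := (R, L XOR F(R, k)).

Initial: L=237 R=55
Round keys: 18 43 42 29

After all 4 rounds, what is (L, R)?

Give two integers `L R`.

Round 1 (k=18): L=55 R=8
Round 2 (k=43): L=8 R=104
Round 3 (k=42): L=104 R=31
Round 4 (k=29): L=31 R=226

Answer: 31 226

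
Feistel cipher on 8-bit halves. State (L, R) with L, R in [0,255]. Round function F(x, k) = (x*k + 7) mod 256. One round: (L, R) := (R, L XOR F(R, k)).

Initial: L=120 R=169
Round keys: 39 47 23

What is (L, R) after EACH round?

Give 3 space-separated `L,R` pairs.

Answer: 169,190 190,64 64,121

Derivation:
Round 1 (k=39): L=169 R=190
Round 2 (k=47): L=190 R=64
Round 3 (k=23): L=64 R=121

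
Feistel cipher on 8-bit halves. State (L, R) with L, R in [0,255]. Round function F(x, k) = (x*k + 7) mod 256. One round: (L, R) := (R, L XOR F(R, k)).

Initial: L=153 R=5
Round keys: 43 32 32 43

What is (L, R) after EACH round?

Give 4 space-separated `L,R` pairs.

Round 1 (k=43): L=5 R=71
Round 2 (k=32): L=71 R=226
Round 3 (k=32): L=226 R=0
Round 4 (k=43): L=0 R=229

Answer: 5,71 71,226 226,0 0,229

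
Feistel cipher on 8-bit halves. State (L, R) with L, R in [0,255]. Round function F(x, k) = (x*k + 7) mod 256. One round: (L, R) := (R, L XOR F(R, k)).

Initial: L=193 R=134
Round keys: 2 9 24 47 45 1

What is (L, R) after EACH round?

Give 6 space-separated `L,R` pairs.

Round 1 (k=2): L=134 R=210
Round 2 (k=9): L=210 R=239
Round 3 (k=24): L=239 R=189
Round 4 (k=47): L=189 R=85
Round 5 (k=45): L=85 R=69
Round 6 (k=1): L=69 R=25

Answer: 134,210 210,239 239,189 189,85 85,69 69,25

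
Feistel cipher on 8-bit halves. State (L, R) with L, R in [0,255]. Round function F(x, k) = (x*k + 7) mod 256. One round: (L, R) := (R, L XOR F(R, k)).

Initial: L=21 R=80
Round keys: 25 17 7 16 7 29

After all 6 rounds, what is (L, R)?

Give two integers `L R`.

Round 1 (k=25): L=80 R=194
Round 2 (k=17): L=194 R=185
Round 3 (k=7): L=185 R=212
Round 4 (k=16): L=212 R=254
Round 5 (k=7): L=254 R=45
Round 6 (k=29): L=45 R=222

Answer: 45 222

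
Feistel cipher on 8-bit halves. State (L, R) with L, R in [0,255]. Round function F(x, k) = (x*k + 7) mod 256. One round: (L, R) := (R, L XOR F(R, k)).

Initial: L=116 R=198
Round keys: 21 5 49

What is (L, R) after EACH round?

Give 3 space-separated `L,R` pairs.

Round 1 (k=21): L=198 R=49
Round 2 (k=5): L=49 R=58
Round 3 (k=49): L=58 R=16

Answer: 198,49 49,58 58,16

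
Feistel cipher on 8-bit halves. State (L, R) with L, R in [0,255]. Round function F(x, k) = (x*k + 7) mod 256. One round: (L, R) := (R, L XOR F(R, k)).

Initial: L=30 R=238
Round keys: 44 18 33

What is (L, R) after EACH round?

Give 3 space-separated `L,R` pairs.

Answer: 238,241 241,23 23,15

Derivation:
Round 1 (k=44): L=238 R=241
Round 2 (k=18): L=241 R=23
Round 3 (k=33): L=23 R=15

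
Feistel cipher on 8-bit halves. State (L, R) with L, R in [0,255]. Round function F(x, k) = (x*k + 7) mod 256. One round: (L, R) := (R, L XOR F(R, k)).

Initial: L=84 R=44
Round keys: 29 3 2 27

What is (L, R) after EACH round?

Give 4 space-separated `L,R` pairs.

Round 1 (k=29): L=44 R=87
Round 2 (k=3): L=87 R=32
Round 3 (k=2): L=32 R=16
Round 4 (k=27): L=16 R=151

Answer: 44,87 87,32 32,16 16,151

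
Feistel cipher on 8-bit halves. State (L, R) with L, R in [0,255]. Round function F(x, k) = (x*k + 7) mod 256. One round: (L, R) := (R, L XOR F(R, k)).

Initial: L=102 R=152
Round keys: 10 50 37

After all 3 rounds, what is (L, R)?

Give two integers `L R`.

Round 1 (k=10): L=152 R=145
Round 2 (k=50): L=145 R=193
Round 3 (k=37): L=193 R=125

Answer: 193 125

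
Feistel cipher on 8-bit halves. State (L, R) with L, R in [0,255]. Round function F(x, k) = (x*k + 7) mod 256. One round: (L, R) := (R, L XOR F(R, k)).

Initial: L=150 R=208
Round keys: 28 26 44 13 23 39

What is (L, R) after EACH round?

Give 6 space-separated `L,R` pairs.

Round 1 (k=28): L=208 R=81
Round 2 (k=26): L=81 R=145
Round 3 (k=44): L=145 R=162
Round 4 (k=13): L=162 R=208
Round 5 (k=23): L=208 R=21
Round 6 (k=39): L=21 R=234

Answer: 208,81 81,145 145,162 162,208 208,21 21,234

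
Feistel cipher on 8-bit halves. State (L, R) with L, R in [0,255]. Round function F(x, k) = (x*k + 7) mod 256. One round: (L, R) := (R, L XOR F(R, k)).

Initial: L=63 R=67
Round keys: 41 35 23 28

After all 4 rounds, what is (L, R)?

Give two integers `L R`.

Round 1 (k=41): L=67 R=253
Round 2 (k=35): L=253 R=221
Round 3 (k=23): L=221 R=31
Round 4 (k=28): L=31 R=182

Answer: 31 182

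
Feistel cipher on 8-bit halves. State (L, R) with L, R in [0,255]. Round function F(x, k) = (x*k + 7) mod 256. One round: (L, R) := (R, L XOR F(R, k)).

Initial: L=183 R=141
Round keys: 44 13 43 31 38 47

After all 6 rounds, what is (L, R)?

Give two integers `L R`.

Round 1 (k=44): L=141 R=244
Round 2 (k=13): L=244 R=230
Round 3 (k=43): L=230 R=93
Round 4 (k=31): L=93 R=172
Round 5 (k=38): L=172 R=210
Round 6 (k=47): L=210 R=57

Answer: 210 57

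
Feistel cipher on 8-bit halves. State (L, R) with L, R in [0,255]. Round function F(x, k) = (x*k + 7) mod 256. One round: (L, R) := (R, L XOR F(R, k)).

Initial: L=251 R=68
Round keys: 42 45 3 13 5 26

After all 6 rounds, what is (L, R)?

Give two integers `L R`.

Round 1 (k=42): L=68 R=212
Round 2 (k=45): L=212 R=15
Round 3 (k=3): L=15 R=224
Round 4 (k=13): L=224 R=104
Round 5 (k=5): L=104 R=239
Round 6 (k=26): L=239 R=37

Answer: 239 37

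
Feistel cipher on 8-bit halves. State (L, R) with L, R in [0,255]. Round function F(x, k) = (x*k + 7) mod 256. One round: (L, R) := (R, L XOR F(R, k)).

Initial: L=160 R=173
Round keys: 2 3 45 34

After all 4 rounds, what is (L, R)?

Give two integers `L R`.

Answer: 99 202

Derivation:
Round 1 (k=2): L=173 R=193
Round 2 (k=3): L=193 R=231
Round 3 (k=45): L=231 R=99
Round 4 (k=34): L=99 R=202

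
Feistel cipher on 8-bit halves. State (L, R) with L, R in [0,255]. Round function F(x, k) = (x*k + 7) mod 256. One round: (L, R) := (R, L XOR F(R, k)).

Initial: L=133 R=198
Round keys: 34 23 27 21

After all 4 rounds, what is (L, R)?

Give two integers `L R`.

Round 1 (k=34): L=198 R=214
Round 2 (k=23): L=214 R=135
Round 3 (k=27): L=135 R=146
Round 4 (k=21): L=146 R=134

Answer: 146 134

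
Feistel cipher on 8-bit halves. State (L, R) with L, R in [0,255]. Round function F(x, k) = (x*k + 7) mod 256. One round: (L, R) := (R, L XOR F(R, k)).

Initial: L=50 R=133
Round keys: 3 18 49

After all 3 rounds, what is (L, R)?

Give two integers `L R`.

Answer: 10 85

Derivation:
Round 1 (k=3): L=133 R=164
Round 2 (k=18): L=164 R=10
Round 3 (k=49): L=10 R=85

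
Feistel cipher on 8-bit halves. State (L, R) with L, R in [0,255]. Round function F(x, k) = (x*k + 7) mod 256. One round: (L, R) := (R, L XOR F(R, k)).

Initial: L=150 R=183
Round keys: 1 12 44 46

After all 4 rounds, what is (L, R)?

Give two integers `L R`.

Answer: 239 169

Derivation:
Round 1 (k=1): L=183 R=40
Round 2 (k=12): L=40 R=80
Round 3 (k=44): L=80 R=239
Round 4 (k=46): L=239 R=169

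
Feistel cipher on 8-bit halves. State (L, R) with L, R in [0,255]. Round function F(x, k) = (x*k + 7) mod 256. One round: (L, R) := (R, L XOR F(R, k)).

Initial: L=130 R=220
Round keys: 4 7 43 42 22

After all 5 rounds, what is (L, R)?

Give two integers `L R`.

Round 1 (k=4): L=220 R=245
Round 2 (k=7): L=245 R=102
Round 3 (k=43): L=102 R=220
Round 4 (k=42): L=220 R=121
Round 5 (k=22): L=121 R=177

Answer: 121 177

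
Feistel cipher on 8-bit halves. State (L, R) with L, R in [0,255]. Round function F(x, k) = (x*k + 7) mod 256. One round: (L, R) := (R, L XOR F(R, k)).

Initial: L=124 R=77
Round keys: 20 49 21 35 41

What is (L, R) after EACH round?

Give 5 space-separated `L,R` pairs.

Answer: 77,119 119,131 131,177 177,185 185,25

Derivation:
Round 1 (k=20): L=77 R=119
Round 2 (k=49): L=119 R=131
Round 3 (k=21): L=131 R=177
Round 4 (k=35): L=177 R=185
Round 5 (k=41): L=185 R=25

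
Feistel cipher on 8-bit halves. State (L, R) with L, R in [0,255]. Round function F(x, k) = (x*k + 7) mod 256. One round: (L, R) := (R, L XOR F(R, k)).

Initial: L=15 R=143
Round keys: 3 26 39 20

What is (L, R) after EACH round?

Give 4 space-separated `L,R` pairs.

Answer: 143,187 187,138 138,182 182,181

Derivation:
Round 1 (k=3): L=143 R=187
Round 2 (k=26): L=187 R=138
Round 3 (k=39): L=138 R=182
Round 4 (k=20): L=182 R=181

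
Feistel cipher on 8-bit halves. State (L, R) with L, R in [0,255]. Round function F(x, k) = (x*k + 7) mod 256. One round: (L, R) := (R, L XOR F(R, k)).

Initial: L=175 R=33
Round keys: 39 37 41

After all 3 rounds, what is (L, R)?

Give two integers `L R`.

Round 1 (k=39): L=33 R=161
Round 2 (k=37): L=161 R=109
Round 3 (k=41): L=109 R=221

Answer: 109 221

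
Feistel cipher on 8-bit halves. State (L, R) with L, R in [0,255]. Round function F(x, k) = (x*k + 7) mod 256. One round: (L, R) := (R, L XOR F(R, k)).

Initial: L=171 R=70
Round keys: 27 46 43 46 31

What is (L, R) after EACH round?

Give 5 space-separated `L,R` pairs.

Answer: 70,194 194,165 165,124 124,234 234,33

Derivation:
Round 1 (k=27): L=70 R=194
Round 2 (k=46): L=194 R=165
Round 3 (k=43): L=165 R=124
Round 4 (k=46): L=124 R=234
Round 5 (k=31): L=234 R=33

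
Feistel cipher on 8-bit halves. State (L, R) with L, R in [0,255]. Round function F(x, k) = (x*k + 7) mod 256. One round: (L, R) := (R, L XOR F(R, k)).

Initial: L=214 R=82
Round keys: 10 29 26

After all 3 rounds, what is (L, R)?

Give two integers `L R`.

Round 1 (k=10): L=82 R=237
Round 2 (k=29): L=237 R=178
Round 3 (k=26): L=178 R=246

Answer: 178 246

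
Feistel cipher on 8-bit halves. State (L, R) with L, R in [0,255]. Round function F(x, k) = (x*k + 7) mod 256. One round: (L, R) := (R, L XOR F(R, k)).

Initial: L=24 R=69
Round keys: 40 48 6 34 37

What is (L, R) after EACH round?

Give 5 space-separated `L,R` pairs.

Round 1 (k=40): L=69 R=215
Round 2 (k=48): L=215 R=18
Round 3 (k=6): L=18 R=164
Round 4 (k=34): L=164 R=221
Round 5 (k=37): L=221 R=92

Answer: 69,215 215,18 18,164 164,221 221,92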